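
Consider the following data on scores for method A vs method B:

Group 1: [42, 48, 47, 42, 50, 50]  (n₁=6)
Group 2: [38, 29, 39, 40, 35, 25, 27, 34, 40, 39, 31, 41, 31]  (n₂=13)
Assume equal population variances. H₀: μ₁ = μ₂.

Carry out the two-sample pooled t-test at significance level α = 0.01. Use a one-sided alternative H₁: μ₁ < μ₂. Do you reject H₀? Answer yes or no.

x̄₁=46.500, s₁=3.674, n₁=6
x̄₂=34.538, s₂=5.456, n₂=13
s_p² = [5·3.674² + 12·5.456²]/17 = 24.9842
SE = √(s_p²·(1/6+1/13)) = 2.4670
t = (46.500−34.538)/2.4670 = 4.8487
df = 17
p-value (one-sided, H₁ less) = 0.99992
At α=0.01: p ≥ α → fail to reject H₀

reject H₀: no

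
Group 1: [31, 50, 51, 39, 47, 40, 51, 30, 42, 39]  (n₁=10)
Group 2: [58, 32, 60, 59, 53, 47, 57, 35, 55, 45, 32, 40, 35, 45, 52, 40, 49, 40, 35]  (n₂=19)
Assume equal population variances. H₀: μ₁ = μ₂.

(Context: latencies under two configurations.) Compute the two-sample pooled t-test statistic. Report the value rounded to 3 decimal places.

test statistic = -1.058

x̄₁=42.000, s₁=7.732, n₁=10
x̄₂=45.737, s₂=9.631, n₂=19
s_p² = [9·7.732² + 18·9.631²]/27 = 81.7661
SE = √(s_p²·(1/10+1/19)) = 3.5327
t = (42.000−45.737)/3.5327 = -1.0578
df = 27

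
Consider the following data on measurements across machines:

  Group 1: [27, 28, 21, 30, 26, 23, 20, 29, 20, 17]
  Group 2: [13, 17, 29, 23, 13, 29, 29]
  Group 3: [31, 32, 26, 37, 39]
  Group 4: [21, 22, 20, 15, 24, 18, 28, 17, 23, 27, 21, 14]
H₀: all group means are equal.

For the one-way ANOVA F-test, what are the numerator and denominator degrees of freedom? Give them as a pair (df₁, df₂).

degrees of freedom = [3, 30]

k = 4 groups, N = 34 total
df = (k−1, N−k) = (4−1, 34−4) = (3, 30)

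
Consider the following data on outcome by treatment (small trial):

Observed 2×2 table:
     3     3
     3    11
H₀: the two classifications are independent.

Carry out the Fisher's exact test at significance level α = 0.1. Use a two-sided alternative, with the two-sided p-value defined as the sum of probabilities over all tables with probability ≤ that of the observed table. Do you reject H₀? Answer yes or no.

reject H₀: no

Margins: r₁=6, r₂=14, c₁=6, c₂=14, n=20
p_obs = C(6,3)·C(14,3)/C(20,6); sum pmf over tables with pmf ≤ p_obs
p-value (two-sided) = 0.30271
At α=0.1: p ≥ α → fail to reject H₀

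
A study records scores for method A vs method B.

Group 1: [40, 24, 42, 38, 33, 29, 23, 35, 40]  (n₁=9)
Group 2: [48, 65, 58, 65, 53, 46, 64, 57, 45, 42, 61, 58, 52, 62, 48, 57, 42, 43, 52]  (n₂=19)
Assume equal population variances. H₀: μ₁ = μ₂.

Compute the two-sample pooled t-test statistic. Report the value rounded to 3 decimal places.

test statistic = -6.366

x̄₁=33.778, s₁=7.067, n₁=9
x̄₂=53.579, s₂=7.946, n₂=19
s_p² = [8·7.067² + 18·7.946²]/26 = 59.0841
SE = √(s_p²·(1/9+1/19)) = 3.1104
t = (33.778−53.579)/3.1104 = -6.3661
df = 26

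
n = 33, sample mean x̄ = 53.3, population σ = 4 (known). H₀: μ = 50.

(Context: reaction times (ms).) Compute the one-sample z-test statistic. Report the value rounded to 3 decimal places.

test statistic = 4.739

SE = σ/√n = 4/√33 = 0.6963
z = (x̄−μ₀)/SE = (53.3−50)/0.6963 = 4.7393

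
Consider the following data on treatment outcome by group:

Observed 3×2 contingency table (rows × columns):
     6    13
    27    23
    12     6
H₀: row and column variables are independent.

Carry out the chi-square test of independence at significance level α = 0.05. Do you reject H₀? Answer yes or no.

reject H₀: no

Row totals [19, 50, 18], col totals [45, 42], n=87
χ² = (6−9.83)²/9.83 + (13−9.17)²/9.17 + (27−25.86)²/25.86 + (23−24.14)²/24.14 + (12−9.31)²/9.31 + (6−8.69)²/8.69 = 4.8012
df = 2
p-value (upper-tail) = 0.09066
At α=0.05: p ≥ α → fail to reject H₀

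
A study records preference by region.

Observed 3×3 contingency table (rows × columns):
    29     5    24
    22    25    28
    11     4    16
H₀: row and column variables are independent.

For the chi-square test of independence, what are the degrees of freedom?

degrees of freedom = 4

df = (r−1)(c−1) = (3−1)·(3−1) = 4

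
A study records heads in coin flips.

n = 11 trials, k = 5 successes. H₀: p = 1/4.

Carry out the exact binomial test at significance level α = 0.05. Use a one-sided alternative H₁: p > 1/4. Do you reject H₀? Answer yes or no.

reject H₀: no

Exact binomial: n=11, k=5, p₀=1/4=0.2500
P(X≥5) from Σ C(n,i)·p₀^i·(1−p₀)^(n−i)
p-value (one-sided, H₁ greater) = 0.11463
At α=0.05: p ≥ α → fail to reject H₀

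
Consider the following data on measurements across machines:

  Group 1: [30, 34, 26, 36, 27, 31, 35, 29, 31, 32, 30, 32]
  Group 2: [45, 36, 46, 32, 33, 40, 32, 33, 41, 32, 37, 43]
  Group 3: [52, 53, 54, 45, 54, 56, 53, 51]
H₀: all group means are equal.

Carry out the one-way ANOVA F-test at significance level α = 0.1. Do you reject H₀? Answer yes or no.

Group means [31.08, 37.50, 52.25], grand mean 38.781
SSB = Σnᵢ(x̄ᵢ−x̄)² = 2182.052; SSW = ΣΣ(x−x̄ᵢ)² = 485.417
MSB = 2182.052/2 = 1091.0260; MSW = 485.417/29 = 16.7385
F = MSB/MSW = 65.1806
df = (2, 29)
p-value (upper-tail) = 0.00000
At α=0.1: p < α → reject H₀

reject H₀: yes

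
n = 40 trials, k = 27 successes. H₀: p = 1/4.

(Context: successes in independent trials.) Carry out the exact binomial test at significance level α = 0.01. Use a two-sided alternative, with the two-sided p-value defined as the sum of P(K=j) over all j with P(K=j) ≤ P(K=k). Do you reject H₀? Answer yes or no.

reject H₀: yes

Exact binomial: n=40, k=27, p₀=1/4=0.2500
P(X=j) = C(n,j)·p₀^j·(1−p₀)^(n−j); p = Σ P(X=j) over j with P(X=j) ≤ P(X=27)
p-value (two-sided) = 0.00000
At α=0.01: p < α → reject H₀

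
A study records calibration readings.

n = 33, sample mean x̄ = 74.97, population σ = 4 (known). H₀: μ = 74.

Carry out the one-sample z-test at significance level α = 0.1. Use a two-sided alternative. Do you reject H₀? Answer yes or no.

reject H₀: no

SE = σ/√n = 4/√33 = 0.6963
z = (x̄−μ₀)/SE = (74.97−74)/0.6963 = 1.3931
p-value (two-sided) = 0.16360
At α=0.1: p ≥ α → fail to reject H₀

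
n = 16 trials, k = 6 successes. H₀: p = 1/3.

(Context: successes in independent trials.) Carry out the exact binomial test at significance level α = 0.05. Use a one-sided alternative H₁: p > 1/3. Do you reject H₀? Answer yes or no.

Exact binomial: n=16, k=6, p₀=1/3=0.3333
P(X≥6) from Σ C(n,i)·p₀^i·(1−p₀)^(n−i)
p-value (one-sided, H₁ greater) = 0.45306
At α=0.05: p ≥ α → fail to reject H₀

reject H₀: no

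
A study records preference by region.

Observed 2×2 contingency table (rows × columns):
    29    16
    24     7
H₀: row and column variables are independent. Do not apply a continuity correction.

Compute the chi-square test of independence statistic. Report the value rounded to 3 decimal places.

Row totals [45, 31], col totals [53, 23], n=76
χ² = (29−31.38)²/31.38 + (16−13.62)²/13.62 + (24−21.62)²/21.62 + (7−9.38)²/9.38 = 1.4642
df = 1

test statistic = 1.464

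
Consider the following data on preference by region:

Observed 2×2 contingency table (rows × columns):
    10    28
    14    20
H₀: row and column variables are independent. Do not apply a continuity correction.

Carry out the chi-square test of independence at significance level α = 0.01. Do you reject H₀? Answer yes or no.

reject H₀: no

Row totals [38, 34], col totals [24, 48], n=72
χ² = (10−12.67)²/12.67 + (28−25.33)²/25.33 + (14−11.33)²/11.33 + (20−22.67)²/22.67 = 1.7833
df = 1
p-value (upper-tail) = 0.18175
At α=0.01: p ≥ α → fail to reject H₀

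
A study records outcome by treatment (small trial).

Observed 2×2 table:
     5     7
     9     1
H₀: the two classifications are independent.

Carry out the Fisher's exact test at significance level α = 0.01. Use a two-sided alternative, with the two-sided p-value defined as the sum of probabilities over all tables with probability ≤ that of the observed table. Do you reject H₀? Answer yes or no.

reject H₀: no

Margins: r₁=12, r₂=10, c₁=14, c₂=8, n=22
p_obs = C(12,5)·C(10,9)/C(22,14); sum pmf over tables with pmf ≤ p_obs
p-value (two-sided) = 0.03096
At α=0.01: p ≥ α → fail to reject H₀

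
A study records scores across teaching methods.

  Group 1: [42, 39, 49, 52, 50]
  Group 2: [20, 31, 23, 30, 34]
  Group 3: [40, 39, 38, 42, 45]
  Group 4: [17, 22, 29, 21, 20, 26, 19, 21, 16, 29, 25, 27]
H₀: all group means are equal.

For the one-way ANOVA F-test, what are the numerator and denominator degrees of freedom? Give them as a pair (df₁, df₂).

degrees of freedom = [3, 23]

k = 4 groups, N = 27 total
df = (k−1, N−k) = (4−1, 27−4) = (3, 23)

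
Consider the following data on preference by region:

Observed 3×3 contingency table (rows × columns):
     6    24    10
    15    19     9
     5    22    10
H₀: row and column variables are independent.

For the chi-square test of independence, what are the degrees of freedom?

degrees of freedom = 4

df = (r−1)(c−1) = (3−1)·(3−1) = 4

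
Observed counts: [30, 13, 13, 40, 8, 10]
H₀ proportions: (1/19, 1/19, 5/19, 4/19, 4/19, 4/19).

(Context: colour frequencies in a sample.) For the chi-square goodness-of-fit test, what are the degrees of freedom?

degrees of freedom = 5

df = k − 1 = 6 − 1 = 5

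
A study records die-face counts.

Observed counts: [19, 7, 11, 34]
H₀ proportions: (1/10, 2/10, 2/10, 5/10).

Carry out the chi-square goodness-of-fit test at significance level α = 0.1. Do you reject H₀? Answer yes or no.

reject H₀: yes

n = 71; E_i = n·p_i = [7.10, 14.20, 14.20, 35.50]
χ² = (19−7.10)²/7.10 + (7−14.20)²/14.20 + (11−14.20)²/14.20 + (34−35.50)²/35.50 = 24.3803
df = 3
p-value (upper-tail) = 0.00002
At α=0.1: p < α → reject H₀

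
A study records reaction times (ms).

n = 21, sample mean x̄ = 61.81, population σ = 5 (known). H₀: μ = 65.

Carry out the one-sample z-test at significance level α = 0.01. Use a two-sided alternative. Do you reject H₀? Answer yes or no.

reject H₀: yes

SE = σ/√n = 5/√21 = 1.0911
z = (x̄−μ₀)/SE = (61.81−65)/1.0911 = -2.9237
p-value (two-sided) = 0.00346
At α=0.01: p < α → reject H₀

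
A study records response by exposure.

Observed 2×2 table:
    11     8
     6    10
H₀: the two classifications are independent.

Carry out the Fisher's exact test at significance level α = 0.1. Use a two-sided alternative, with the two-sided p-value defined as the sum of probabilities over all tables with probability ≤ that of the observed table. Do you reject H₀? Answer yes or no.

Margins: r₁=19, r₂=16, c₁=17, c₂=18, n=35
p_obs = C(19,11)·C(16,6)/C(35,17); sum pmf over tables with pmf ≤ p_obs
p-value (two-sided) = 0.31453
At α=0.1: p ≥ α → fail to reject H₀

reject H₀: no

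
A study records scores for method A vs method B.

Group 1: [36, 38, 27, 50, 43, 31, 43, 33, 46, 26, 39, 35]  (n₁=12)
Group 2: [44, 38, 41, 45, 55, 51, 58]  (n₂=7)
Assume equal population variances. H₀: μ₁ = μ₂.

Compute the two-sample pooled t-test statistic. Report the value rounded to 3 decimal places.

x̄₁=37.250, s₁=7.412, n₁=12
x̄₂=47.429, s₂=7.413, n₂=7
s_p² = [11·7.412² + 6·7.413²]/17 = 54.9391
SE = √(s_p²·(1/12+1/7)) = 3.5252
t = (37.250−47.429)/3.5252 = -2.8874
df = 17

test statistic = -2.887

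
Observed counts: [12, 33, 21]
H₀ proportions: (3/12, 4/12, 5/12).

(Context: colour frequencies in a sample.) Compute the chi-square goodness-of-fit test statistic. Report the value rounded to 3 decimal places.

test statistic = 8.264

n = 66; E_i = n·p_i = [16.50, 22.00, 27.50]
χ² = (12−16.50)²/16.50 + (33−22.00)²/22.00 + (21−27.50)²/27.50 = 8.2636
df = 2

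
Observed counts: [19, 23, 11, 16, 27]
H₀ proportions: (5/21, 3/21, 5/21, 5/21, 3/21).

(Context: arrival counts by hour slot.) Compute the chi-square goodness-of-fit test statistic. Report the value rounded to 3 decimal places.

n = 96; E_i = n·p_i = [22.86, 13.71, 22.86, 22.86, 13.71]
χ² = (19−22.86)²/22.86 + (23−13.71)²/13.71 + (11−22.86)²/22.86 + (16−22.86)²/22.86 + (27−13.71)²/13.71 = 28.0167
df = 4

test statistic = 28.017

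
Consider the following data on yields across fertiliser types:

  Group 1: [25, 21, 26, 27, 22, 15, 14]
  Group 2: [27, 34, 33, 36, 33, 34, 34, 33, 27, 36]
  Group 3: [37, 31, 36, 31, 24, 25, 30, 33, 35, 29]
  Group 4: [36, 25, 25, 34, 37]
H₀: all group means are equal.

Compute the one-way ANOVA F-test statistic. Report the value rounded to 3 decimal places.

Group means [21.43, 32.70, 31.10, 31.40], grand mean 29.531
SSB = Σnᵢ(x̄ᵢ−x̄)² = 602.054; SSW = ΣΣ(x−x̄ᵢ)² = 565.914
MSB = 602.054/3 = 200.6848; MSW = 565.914/28 = 20.2112
F = MSB/MSW = 9.9294
df = (3, 28)

test statistic = 9.929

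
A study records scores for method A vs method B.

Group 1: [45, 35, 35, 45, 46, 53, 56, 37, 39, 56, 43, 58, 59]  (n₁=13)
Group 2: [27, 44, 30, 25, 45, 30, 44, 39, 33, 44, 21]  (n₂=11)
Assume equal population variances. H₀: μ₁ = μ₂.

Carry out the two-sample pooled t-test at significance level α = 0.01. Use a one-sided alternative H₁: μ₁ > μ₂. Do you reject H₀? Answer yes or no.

reject H₀: yes

x̄₁=46.692, s₁=8.845, n₁=13
x̄₂=34.727, s₂=8.787, n₂=11
s_p² = [12·8.845² + 10·8.787²]/22 = 77.7705
SE = √(s_p²·(1/13+1/11)) = 3.6128
t = (46.692−34.727)/3.6128 = 3.3118
df = 22
p-value (one-sided, H₁ greater) = 0.00159
At α=0.01: p < α → reject H₀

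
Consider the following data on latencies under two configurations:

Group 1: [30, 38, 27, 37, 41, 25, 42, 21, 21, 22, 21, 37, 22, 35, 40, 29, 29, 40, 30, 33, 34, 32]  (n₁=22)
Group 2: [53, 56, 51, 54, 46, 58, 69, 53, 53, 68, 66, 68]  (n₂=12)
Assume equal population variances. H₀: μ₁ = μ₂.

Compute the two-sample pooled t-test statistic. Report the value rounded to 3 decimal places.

test statistic = -10.131

x̄₁=31.182, s₁=7.096, n₁=22
x̄₂=57.917, s₂=7.821, n₂=12
s_p² = [21·7.096² + 11·7.821²]/32 = 54.0684
SE = √(s_p²·(1/22+1/12)) = 2.6388
t = (31.182−57.917)/2.6388 = -10.1314
df = 32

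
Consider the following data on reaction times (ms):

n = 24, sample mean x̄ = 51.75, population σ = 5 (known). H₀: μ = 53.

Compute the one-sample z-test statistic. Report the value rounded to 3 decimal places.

SE = σ/√n = 5/√24 = 1.0206
z = (x̄−μ₀)/SE = (51.75−53)/1.0206 = -1.2247

test statistic = -1.225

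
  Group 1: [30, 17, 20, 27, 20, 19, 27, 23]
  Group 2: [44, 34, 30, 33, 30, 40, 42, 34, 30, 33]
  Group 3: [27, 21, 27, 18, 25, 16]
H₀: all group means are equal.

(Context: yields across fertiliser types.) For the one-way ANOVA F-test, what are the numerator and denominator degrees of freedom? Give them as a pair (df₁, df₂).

k = 3 groups, N = 24 total
df = (k−1, N−k) = (3−1, 24−3) = (2, 21)

degrees of freedom = [2, 21]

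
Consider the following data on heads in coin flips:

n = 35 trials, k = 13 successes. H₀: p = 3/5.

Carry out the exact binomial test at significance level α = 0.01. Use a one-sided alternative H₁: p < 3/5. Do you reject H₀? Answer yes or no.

reject H₀: yes

Exact binomial: n=35, k=13, p₀=3/5=0.6000
P(X≤13) from Σ C(n,i)·p₀^i·(1−p₀)^(n−i)
p-value (one-sided, H₁ less) = 0.00526
At α=0.01: p < α → reject H₀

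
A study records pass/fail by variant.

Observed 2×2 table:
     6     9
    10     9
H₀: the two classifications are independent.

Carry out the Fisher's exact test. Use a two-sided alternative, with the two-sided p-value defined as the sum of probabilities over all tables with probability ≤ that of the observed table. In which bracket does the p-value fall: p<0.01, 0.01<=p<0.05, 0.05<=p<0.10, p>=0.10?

Margins: r₁=15, r₂=19, c₁=16, c₂=18, n=34
p_obs = C(15,6)·C(19,10)/C(34,16); sum pmf over tables with pmf ≤ p_obs
p-value (two-sided) = 0.50960
→ bracket: p>=0.10

p-value bracket: p>=0.10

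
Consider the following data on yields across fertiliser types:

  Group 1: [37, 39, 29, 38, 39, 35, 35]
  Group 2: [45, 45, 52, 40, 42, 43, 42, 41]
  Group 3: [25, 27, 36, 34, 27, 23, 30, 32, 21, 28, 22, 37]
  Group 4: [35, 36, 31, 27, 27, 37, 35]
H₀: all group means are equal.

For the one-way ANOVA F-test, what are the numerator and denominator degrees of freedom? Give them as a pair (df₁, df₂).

degrees of freedom = [3, 30]

k = 4 groups, N = 34 total
df = (k−1, N−k) = (4−1, 34−4) = (3, 30)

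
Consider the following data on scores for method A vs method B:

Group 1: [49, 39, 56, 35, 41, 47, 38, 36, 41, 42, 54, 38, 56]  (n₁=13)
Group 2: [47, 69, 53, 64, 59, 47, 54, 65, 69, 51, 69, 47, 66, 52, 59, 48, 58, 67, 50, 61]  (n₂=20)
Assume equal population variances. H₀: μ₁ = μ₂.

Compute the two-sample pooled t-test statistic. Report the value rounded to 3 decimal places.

test statistic = -4.877

x̄₁=44.000, s₁=7.561, n₁=13
x̄₂=57.750, s₂=8.130, n₂=20
s_p² = [12·7.561² + 19·8.130²]/31 = 62.6371
SE = √(s_p²·(1/13+1/20)) = 2.8196
t = (44.000−57.750)/2.8196 = -4.8766
df = 31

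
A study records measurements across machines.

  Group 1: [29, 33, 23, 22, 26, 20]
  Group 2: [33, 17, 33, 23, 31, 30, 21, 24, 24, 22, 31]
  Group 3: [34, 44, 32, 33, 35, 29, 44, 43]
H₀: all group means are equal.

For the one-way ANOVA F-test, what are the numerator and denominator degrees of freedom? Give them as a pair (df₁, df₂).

k = 3 groups, N = 25 total
df = (k−1, N−k) = (3−1, 25−3) = (2, 22)

degrees of freedom = [2, 22]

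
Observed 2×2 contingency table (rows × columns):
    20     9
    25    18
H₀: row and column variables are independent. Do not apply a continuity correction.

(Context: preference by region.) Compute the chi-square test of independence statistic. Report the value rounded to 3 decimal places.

Row totals [29, 43], col totals [45, 27], n=72
χ² = (20−18.12)²/18.12 + (9−10.88)²/10.88 + (25−26.88)²/26.88 + (18−16.12)²/16.12 = 0.8661
df = 1

test statistic = 0.866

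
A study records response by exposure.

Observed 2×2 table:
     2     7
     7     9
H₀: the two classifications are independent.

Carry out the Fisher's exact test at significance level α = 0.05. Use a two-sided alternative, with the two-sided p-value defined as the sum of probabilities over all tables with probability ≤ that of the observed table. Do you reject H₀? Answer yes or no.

reject H₀: no

Margins: r₁=9, r₂=16, c₁=9, c₂=16, n=25
p_obs = C(9,2)·C(16,7)/C(25,9); sum pmf over tables with pmf ≤ p_obs
p-value (two-sided) = 0.40134
At α=0.05: p ≥ α → fail to reject H₀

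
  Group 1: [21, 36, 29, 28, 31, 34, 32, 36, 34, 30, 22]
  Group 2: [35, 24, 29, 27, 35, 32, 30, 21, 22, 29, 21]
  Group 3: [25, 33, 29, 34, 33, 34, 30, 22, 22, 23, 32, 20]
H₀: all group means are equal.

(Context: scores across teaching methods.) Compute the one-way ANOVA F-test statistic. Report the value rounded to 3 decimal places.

test statistic = 0.777

Group means [30.27, 27.73, 28.08], grand mean 28.676
SSB = Σnᵢ(x̄ᵢ−x̄)² = 42.161; SSW = ΣΣ(x−x̄ᵢ)² = 841.280
MSB = 42.161/2 = 21.0804; MSW = 841.280/31 = 27.1381
F = MSB/MSW = 0.7768
df = (2, 31)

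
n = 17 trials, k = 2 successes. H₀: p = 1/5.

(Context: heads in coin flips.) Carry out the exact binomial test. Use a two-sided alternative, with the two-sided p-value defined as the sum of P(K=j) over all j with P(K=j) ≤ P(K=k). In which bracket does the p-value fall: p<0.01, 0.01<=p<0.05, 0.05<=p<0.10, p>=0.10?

Exact binomial: n=17, k=2, p₀=1/5=0.2000
P(X=j) = C(n,j)·p₀^j·(1−p₀)^(n−j); p = Σ P(X=j) over j with P(X=j) ≤ P(X=2)
p-value (two-sided) = 0.55140
→ bracket: p>=0.10

p-value bracket: p>=0.10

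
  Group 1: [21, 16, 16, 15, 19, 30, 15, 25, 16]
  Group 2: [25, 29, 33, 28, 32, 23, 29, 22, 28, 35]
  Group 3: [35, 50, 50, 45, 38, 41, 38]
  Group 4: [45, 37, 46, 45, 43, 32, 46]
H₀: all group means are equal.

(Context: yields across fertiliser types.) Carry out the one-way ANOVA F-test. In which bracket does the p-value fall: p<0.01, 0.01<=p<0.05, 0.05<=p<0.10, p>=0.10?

Group means [19.22, 28.40, 42.43, 42.00], grand mean 31.758
SSB = Σnᵢ(x̄ᵢ−x̄)² = 3058.391; SSW = ΣΣ(x−x̄ᵢ)² = 773.670
MSB = 3058.391/3 = 1019.4636; MSW = 773.670/29 = 26.6783
F = MSB/MSW = 38.2133
df = (3, 29)
p-value (upper-tail) = 0.00000
→ bracket: p<0.01

p-value bracket: p<0.01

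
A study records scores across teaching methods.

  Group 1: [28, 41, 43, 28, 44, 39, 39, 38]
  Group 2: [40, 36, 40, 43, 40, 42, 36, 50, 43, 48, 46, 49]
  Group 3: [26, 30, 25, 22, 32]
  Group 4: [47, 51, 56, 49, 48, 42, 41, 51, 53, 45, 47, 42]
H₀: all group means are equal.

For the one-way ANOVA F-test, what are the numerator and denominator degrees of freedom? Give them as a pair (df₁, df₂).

k = 4 groups, N = 37 total
df = (k−1, N−k) = (4−1, 37−4) = (3, 33)

degrees of freedom = [3, 33]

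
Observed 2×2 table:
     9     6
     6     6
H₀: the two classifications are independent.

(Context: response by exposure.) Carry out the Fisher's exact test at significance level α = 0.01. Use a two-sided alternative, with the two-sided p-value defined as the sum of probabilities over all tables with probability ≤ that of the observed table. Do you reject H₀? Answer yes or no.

Margins: r₁=15, r₂=12, c₁=15, c₂=12, n=27
p_obs = C(15,9)·C(12,6)/C(27,15); sum pmf over tables with pmf ≤ p_obs
p-value (two-sided) = 0.70682
At α=0.01: p ≥ α → fail to reject H₀

reject H₀: no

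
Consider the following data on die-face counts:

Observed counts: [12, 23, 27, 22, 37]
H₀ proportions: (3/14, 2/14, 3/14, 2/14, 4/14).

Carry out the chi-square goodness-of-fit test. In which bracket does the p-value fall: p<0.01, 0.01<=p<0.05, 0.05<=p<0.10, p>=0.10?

p-value bracket: 0.01<=p<0.05

n = 121; E_i = n·p_i = [25.93, 17.29, 25.93, 17.29, 34.57]
χ² = (12−25.93)²/25.93 + (23−17.29)²/17.29 + (27−25.93)²/25.93 + (22−17.29)²/17.29 + (37−34.57)²/34.57 = 10.8719
df = 4
p-value (upper-tail) = 0.02804
→ bracket: 0.01<=p<0.05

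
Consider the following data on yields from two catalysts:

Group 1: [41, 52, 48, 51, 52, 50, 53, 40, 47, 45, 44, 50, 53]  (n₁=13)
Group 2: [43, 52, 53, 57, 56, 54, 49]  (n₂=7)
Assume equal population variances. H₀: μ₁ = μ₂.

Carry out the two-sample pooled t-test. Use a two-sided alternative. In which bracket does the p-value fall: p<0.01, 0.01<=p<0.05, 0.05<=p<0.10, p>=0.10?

p-value bracket: 0.05<=p<0.10

x̄₁=48.154, s₁=4.451, n₁=13
x̄₂=52.000, s₂=4.761, n₂=7
s_p² = [12·4.451² + 6·4.761²]/18 = 20.7607
SE = √(s_p²·(1/13+1/7)) = 2.1361
t = (48.154−52.000)/2.1361 = -1.8006
df = 18
p-value (two-sided) = 0.08855
→ bracket: 0.05<=p<0.10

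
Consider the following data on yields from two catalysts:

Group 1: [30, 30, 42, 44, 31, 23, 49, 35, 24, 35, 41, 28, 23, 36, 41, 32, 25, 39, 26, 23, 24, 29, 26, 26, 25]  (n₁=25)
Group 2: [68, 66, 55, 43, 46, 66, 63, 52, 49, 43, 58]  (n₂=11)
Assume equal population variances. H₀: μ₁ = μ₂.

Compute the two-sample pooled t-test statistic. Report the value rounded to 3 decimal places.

x̄₁=31.480, s₁=7.589, n₁=25
x̄₂=55.364, s₂=9.469, n₂=11
s_p² = [24·7.589² + 10·9.469²]/34 = 67.0231
SE = √(s_p²·(1/25+1/11)) = 2.9621
t = (31.480−55.364)/2.9621 = -8.0631
df = 34

test statistic = -8.063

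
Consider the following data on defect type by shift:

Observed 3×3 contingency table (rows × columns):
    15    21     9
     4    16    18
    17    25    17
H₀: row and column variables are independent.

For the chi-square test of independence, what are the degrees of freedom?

degrees of freedom = 4

df = (r−1)(c−1) = (3−1)·(3−1) = 4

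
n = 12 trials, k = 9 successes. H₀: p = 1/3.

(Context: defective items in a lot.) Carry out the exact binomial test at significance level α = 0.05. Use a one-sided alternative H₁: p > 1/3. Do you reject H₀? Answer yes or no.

reject H₀: yes

Exact binomial: n=12, k=9, p₀=1/3=0.3333
P(X≥9) from Σ C(n,i)·p₀^i·(1−p₀)^(n−i)
p-value (one-sided, H₁ greater) = 0.00386
At α=0.05: p < α → reject H₀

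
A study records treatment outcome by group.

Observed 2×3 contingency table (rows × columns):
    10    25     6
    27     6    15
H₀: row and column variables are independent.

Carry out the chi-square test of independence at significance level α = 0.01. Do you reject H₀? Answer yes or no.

reject H₀: yes

Row totals [41, 48], col totals [37, 31, 21], n=89
χ² = (10−17.04)²/17.04 + (25−14.28)²/14.28 + (6−9.67)²/9.67 + (27−19.96)²/19.96 + (6−16.72)²/16.72 + (15−11.33)²/11.33 = 22.9042
df = 2
p-value (upper-tail) = 0.00001
At α=0.01: p < α → reject H₀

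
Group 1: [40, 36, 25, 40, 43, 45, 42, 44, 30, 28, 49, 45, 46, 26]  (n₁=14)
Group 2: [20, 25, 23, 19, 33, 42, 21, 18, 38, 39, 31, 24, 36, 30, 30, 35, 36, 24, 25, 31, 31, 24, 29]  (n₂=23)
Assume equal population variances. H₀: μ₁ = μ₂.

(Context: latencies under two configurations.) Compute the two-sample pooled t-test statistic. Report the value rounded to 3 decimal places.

test statistic = 3.889

x̄₁=38.500, s₁=8.065, n₁=14
x̄₂=28.870, s₂=6.818, n₂=23
s_p² = [13·8.065² + 22·6.818²]/35 = 53.3745
SE = √(s_p²·(1/14+1/23)) = 2.4765
t = (38.500−28.870)/2.4765 = 3.8887
df = 35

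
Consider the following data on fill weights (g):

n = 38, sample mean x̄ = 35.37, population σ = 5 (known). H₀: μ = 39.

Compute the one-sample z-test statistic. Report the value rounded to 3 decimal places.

SE = σ/√n = 5/√38 = 0.8111
z = (x̄−μ₀)/SE = (35.37−39)/0.8111 = -4.4754

test statistic = -4.475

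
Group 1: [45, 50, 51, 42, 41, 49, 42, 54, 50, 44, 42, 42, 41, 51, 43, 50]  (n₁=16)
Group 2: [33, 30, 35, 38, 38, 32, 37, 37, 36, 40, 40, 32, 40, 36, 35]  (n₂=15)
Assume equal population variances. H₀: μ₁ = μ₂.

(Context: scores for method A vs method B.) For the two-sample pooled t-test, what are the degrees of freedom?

df = n₁ + n₂ − 2 = 16 + 15 − 2 = 29

degrees of freedom = 29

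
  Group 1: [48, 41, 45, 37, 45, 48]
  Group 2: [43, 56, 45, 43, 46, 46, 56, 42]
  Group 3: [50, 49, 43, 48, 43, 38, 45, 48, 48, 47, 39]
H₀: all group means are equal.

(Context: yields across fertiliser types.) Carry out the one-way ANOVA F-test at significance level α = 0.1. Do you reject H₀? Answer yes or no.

Group means [44.00, 47.12, 45.27], grand mean 45.560
SSB = Σnᵢ(x̄ᵢ−x̄)² = 35.103; SSW = ΣΣ(x−x̄ᵢ)² = 481.057
MSB = 35.103/2 = 17.5516; MSW = 481.057/22 = 21.8662
F = MSB/MSW = 0.8027
df = (2, 22)
p-value (upper-tail) = 0.46082
At α=0.1: p ≥ α → fail to reject H₀

reject H₀: no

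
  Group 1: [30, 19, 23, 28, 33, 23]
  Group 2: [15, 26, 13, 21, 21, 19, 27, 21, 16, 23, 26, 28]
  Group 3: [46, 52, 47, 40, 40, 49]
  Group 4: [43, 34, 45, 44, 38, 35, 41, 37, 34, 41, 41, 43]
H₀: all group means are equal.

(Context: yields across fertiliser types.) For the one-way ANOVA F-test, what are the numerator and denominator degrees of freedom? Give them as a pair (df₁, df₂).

degrees of freedom = [3, 32]

k = 4 groups, N = 36 total
df = (k−1, N−k) = (4−1, 36−4) = (3, 32)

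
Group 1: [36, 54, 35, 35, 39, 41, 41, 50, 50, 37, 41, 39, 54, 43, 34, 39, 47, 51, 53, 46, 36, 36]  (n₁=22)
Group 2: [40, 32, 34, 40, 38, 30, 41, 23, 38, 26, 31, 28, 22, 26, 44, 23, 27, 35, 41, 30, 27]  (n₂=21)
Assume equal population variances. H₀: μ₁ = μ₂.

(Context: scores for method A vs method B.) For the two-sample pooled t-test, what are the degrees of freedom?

df = n₁ + n₂ − 2 = 22 + 21 − 2 = 41

degrees of freedom = 41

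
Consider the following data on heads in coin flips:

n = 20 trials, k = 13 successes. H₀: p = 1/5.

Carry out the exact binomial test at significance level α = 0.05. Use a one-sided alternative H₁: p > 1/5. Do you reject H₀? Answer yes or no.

reject H₀: yes

Exact binomial: n=20, k=13, p₀=1/5=0.2000
P(X≥13) from Σ C(n,i)·p₀^i·(1−p₀)^(n−i)
p-value (one-sided, H₁ greater) = 0.00002
At α=0.05: p < α → reject H₀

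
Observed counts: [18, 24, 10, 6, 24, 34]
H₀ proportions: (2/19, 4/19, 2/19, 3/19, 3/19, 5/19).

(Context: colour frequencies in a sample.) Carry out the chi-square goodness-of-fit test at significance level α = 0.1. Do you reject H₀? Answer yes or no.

n = 116; E_i = n·p_i = [12.21, 24.42, 12.21, 18.32, 18.32, 30.53]
χ² = (18−12.21)²/12.21 + (24−24.42)²/24.42 + (10−12.21)²/12.21 + (6−18.32)²/18.32 + (24−18.32)²/18.32 + (34−30.53)²/30.53 = 13.5931
df = 5
p-value (upper-tail) = 0.01841
At α=0.1: p < α → reject H₀

reject H₀: yes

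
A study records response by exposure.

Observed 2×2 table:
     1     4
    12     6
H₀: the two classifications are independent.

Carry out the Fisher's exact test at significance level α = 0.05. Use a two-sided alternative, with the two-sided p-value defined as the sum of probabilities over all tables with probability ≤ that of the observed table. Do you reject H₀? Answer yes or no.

reject H₀: no

Margins: r₁=5, r₂=18, c₁=13, c₂=10, n=23
p_obs = C(5,1)·C(18,12)/C(23,13); sum pmf over tables with pmf ≤ p_obs
p-value (two-sided) = 0.12687
At α=0.05: p ≥ α → fail to reject H₀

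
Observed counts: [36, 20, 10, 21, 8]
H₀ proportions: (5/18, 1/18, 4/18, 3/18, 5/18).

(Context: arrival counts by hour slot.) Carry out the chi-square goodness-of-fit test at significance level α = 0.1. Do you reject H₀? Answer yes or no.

reject H₀: yes

n = 95; E_i = n·p_i = [26.39, 5.28, 21.11, 15.83, 26.39]
χ² = (36−26.39)²/26.39 + (20−5.28)²/5.28 + (10−21.11)²/21.11 + (21−15.83)²/15.83 + (8−26.39)²/26.39 = 64.9158
df = 4
p-value (upper-tail) = 0.00000
At α=0.1: p < α → reject H₀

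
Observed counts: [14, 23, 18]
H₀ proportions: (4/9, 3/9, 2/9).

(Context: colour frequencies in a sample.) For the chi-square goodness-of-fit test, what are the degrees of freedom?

df = k − 1 = 3 − 1 = 2

degrees of freedom = 2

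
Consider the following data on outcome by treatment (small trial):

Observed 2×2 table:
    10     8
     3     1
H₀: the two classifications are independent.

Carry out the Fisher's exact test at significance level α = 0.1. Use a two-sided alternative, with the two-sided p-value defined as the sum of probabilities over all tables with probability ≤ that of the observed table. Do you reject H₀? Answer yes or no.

reject H₀: no

Margins: r₁=18, r₂=4, c₁=13, c₂=9, n=22
p_obs = C(18,10)·C(4,3)/C(22,13); sum pmf over tables with pmf ≤ p_obs
p-value (two-sided) = 0.61613
At α=0.1: p ≥ α → fail to reject H₀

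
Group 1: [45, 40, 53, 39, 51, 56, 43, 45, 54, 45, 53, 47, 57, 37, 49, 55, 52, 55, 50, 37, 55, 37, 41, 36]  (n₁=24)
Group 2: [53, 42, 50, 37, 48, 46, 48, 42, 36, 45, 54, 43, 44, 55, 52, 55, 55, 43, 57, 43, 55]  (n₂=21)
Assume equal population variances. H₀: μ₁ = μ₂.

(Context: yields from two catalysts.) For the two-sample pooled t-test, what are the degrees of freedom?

degrees of freedom = 43

df = n₁ + n₂ − 2 = 24 + 21 − 2 = 43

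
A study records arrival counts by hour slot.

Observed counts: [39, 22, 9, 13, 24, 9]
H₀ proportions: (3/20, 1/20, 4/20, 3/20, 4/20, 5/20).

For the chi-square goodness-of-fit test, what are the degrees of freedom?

degrees of freedom = 5

df = k − 1 = 6 − 1 = 5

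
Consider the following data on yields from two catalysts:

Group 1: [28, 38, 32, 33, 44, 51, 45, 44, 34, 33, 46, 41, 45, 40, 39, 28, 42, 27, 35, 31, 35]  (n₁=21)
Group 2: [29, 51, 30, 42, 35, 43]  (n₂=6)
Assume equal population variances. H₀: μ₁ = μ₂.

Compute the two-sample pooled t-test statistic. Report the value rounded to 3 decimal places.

test statistic = -0.201

x̄₁=37.667, s₁=6.785, n₁=21
x̄₂=38.333, s₂=8.524, n₂=6
s_p² = [20·6.785² + 5·8.524²]/25 = 51.3600
SE = √(s_p²·(1/21+1/6)) = 3.3175
t = (37.667−38.333)/3.3175 = -0.2010
df = 25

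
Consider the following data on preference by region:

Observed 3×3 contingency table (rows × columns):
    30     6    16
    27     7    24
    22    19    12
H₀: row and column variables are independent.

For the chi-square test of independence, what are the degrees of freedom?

degrees of freedom = 4

df = (r−1)(c−1) = (3−1)·(3−1) = 4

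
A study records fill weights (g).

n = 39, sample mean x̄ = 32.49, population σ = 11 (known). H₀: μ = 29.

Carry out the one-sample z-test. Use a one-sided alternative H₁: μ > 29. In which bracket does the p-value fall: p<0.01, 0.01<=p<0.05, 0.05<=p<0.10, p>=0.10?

p-value bracket: 0.01<=p<0.05

SE = σ/√n = 11/√39 = 1.7614
z = (x̄−μ₀)/SE = (32.49−29)/1.7614 = 1.9814
p-value (one-sided, H₁ greater) = 0.02378
→ bracket: 0.01<=p<0.05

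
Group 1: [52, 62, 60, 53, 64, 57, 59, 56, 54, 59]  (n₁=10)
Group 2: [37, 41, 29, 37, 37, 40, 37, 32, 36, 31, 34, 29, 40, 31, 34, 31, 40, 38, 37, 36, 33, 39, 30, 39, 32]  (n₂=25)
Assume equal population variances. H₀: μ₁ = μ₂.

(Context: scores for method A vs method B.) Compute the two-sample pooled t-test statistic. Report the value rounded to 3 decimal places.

x̄₁=57.600, s₁=3.921, n₁=10
x̄₂=35.200, s₂=3.775, n₂=25
s_p² = [9·3.921² + 24·3.775²]/33 = 14.5576
SE = √(s_p²·(1/10+1/25)) = 1.4276
t = (57.600−35.200)/1.4276 = 15.6906
df = 33

test statistic = 15.691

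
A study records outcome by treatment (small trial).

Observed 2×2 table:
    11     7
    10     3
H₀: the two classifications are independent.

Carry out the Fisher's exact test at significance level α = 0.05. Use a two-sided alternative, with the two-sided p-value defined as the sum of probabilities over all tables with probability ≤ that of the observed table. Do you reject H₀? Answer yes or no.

Margins: r₁=18, r₂=13, c₁=21, c₂=10, n=31
p_obs = C(18,11)·C(13,10)/C(31,21); sum pmf over tables with pmf ≤ p_obs
p-value (two-sided) = 0.45211
At α=0.05: p ≥ α → fail to reject H₀

reject H₀: no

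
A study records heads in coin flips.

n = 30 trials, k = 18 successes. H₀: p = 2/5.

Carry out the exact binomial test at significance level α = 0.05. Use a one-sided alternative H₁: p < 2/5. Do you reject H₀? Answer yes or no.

reject H₀: no

Exact binomial: n=30, k=18, p₀=2/5=0.4000
P(X≤18) from Σ C(n,i)·p₀^i·(1−p₀)^(n−i)
p-value (one-sided, H₁ less) = 0.99170
At α=0.05: p ≥ α → fail to reject H₀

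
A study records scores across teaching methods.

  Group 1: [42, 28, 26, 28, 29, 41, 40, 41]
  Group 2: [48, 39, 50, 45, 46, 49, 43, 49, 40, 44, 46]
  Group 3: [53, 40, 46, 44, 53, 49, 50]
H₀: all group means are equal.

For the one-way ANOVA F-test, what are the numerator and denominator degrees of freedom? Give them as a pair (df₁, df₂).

degrees of freedom = [2, 23]

k = 3 groups, N = 26 total
df = (k−1, N−k) = (3−1, 26−3) = (2, 23)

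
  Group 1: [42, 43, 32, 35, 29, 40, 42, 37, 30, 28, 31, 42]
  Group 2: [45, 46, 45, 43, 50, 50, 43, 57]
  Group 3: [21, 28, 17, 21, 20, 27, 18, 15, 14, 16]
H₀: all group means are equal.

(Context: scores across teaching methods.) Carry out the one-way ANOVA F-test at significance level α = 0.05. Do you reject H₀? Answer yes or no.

Group means [35.92, 47.38, 19.70], grand mean 33.567
SSB = Σnᵢ(x̄ᵢ−x̄)² = 3514.475; SSW = ΣΣ(x−x̄ᵢ)² = 726.892
MSB = 3514.475/2 = 1757.2375; MSW = 726.892/27 = 26.9219
F = MSB/MSW = 65.2716
df = (2, 27)
p-value (upper-tail) = 0.00000
At α=0.05: p < α → reject H₀

reject H₀: yes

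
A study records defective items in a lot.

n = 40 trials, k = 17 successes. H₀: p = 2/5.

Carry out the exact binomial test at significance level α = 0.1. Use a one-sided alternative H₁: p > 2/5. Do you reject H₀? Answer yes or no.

reject H₀: no

Exact binomial: n=40, k=17, p₀=2/5=0.4000
P(X≥17) from Σ C(n,i)·p₀^i·(1−p₀)^(n−i)
p-value (one-sided, H₁ greater) = 0.43187
At α=0.1: p ≥ α → fail to reject H₀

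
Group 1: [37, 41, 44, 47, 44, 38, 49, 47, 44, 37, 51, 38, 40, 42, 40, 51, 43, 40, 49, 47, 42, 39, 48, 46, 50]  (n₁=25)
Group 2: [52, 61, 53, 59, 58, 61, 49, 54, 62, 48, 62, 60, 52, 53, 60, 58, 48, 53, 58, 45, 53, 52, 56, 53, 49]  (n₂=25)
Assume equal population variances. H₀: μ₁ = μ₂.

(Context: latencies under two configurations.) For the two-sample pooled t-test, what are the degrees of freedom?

degrees of freedom = 48

df = n₁ + n₂ − 2 = 25 + 25 − 2 = 48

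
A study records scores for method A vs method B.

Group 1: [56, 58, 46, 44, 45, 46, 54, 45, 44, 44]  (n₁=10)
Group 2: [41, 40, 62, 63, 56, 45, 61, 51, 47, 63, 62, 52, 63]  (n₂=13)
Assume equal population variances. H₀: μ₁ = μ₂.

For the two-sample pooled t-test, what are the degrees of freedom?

degrees of freedom = 21

df = n₁ + n₂ − 2 = 10 + 13 − 2 = 21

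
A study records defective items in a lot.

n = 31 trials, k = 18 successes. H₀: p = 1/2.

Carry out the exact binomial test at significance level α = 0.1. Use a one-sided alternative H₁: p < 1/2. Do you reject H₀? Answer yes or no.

reject H₀: no

Exact binomial: n=31, k=18, p₀=1/2=0.5000
P(X≤18) from Σ C(n,i)·p₀^i·(1−p₀)^(n−i)
p-value (one-sided, H₁ less) = 0.85948
At α=0.1: p ≥ α → fail to reject H₀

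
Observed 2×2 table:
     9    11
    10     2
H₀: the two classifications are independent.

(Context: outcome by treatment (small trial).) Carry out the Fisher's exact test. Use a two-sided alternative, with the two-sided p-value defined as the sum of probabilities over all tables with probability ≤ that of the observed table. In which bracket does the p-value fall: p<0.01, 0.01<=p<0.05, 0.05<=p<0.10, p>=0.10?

Margins: r₁=20, r₂=12, c₁=19, c₂=13, n=32
p_obs = C(20,9)·C(12,10)/C(32,19); sum pmf over tables with pmf ≤ p_obs
p-value (two-sided) = 0.06187
→ bracket: 0.05<=p<0.10

p-value bracket: 0.05<=p<0.10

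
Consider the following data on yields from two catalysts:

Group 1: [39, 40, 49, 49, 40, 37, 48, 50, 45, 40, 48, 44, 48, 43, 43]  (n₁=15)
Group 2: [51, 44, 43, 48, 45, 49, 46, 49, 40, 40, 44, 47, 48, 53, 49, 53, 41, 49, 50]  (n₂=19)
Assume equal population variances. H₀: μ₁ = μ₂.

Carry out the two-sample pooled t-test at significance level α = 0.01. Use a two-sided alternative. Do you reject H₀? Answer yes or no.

reject H₀: no

x̄₁=44.200, s₁=4.296, n₁=15
x̄₂=46.789, s₂=3.994, n₂=19
s_p² = [14·4.296² + 18·3.994²]/32 = 17.0487
SE = √(s_p²·(1/15+1/19)) = 1.4261
t = (44.200−46.789)/1.4261 = -1.8157
df = 32
p-value (two-sided) = 0.07879
At α=0.01: p ≥ α → fail to reject H₀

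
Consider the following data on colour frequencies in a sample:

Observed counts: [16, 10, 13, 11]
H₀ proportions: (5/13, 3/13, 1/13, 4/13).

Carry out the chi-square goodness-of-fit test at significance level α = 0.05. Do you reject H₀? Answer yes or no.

reject H₀: yes

n = 50; E_i = n·p_i = [19.23, 11.54, 3.85, 15.38]
χ² = (16−19.23)²/19.23 + (10−11.54)²/11.54 + (13−3.85)²/3.85 + (11−15.38)²/15.38 = 23.7837
df = 3
p-value (upper-tail) = 0.00003
At α=0.05: p < α → reject H₀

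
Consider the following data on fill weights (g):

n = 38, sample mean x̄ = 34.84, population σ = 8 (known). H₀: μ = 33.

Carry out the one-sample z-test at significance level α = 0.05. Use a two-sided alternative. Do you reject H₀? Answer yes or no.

SE = σ/√n = 8/√38 = 1.2978
z = (x̄−μ₀)/SE = (34.84−33)/1.2978 = 1.4178
p-value (two-sided) = 0.15624
At α=0.05: p ≥ α → fail to reject H₀

reject H₀: no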